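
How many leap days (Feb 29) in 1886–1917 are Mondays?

Leap years in 1886–1917: 7 of them.
Feb 29 weekday advances by 5 (mod 7) from one leap year to the next four years later (or differs when a century non-leap intervenes).
Leap-day weekdays: 1888:Wed 1892:Mon✓ 1896:Sat 1904:Mon✓ 1908:Sat 1912:Thu 1916:Tue
Monday: 1892, 1904 → 2.

2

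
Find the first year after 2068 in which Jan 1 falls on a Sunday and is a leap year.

2096

Jan 1 advances by 2 weekdays after a leap year and by 1 after a common year.
2068: Jan 1 is Sunday (leap).
2069: Tuesday
2070: Wednesday
2071: Thursday
2072: Friday (leap)
2073: Sunday
2074: Monday
2075: Tuesday
2076: Wednesday (leap)
2077: Friday
2078: Saturday
2079: Sunday
2080: Monday (leap)
2081: Wednesday
2082: Thursday
2083: Friday
2084: Saturday (leap)
2085: Monday
2086: Tuesday
2087: Wednesday
2088: Thursday (leap)
2089: Saturday
2090: Sunday
2091: Monday
2092: Tuesday (leap)
2093: Thursday
2094: Friday
2095: Saturday
2096: Sunday (leap)
2096 begins on a Sunday and is a leap year.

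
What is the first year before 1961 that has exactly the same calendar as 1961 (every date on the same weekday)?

Two years share a calendar iff Jan 1 falls on the same weekday and both are leap or both are common. 1961: Jan 1 is Sunday, common year.
1960: Jan 1 Friday, leap
1959: Jan 1 Thursday, common
1958: Jan 1 Wednesday, common
1957: Jan 1 Tuesday, common
1956: Jan 1 Sunday, leap
1955: Jan 1 Saturday, common
1954: Jan 1 Friday, common
1953: Jan 1 Thursday, common
1952: Jan 1 Tuesday, leap
1951: Jan 1 Monday, common
1950: Jan 1 Sunday, common
1950 matches on both conditions.

1950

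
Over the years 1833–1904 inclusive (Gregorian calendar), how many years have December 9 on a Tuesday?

Track December 9's weekday year by year (advancing +1, or +2 across a Feb 29):
  1833: Mon  1834: Tue (+1) ✓  1835: Wed (+1)  1836: Fri (+2)  1837: Sat (+1)
  1838: Sun (+1)  1839: Mon (+1)  1840: Wed (+2)  1841: Thu (+1)  1842: Fri (+1)
  1843: Sat (+1)  1844: Mon (+2)  1845: Tue (+1) ✓  1846: Wed (+1)  … (44 more years) …
  1891: Wed (+1)  1892: Fri (+2)  1893: Sat (+1)  1894: Sun (+1)  1895: Mon (+1)
  1896: Wed (+2)  1897: Thu (+1)  1898: Fri (+1)  1899: Sat (+1)  1900: Sun (+1)
  1901: Mon (+1)  1902: Tue (+1) ✓  1903: Wed (+1)  1904: Fri (+2)
Tuesday years: 1834, 1845, 1851, 1856, 1862, 1873, 1879, 1884, 1890, 1902 — 10 in total.

10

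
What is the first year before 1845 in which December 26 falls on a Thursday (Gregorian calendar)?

1844

From one year to the next, a fixed date's weekday advances by 1, or by 2 when a Feb 29 lies between the two dates.
1845: December 26 is Friday.
1844: Thursday (−1)
December 26 falls on a Thursday in 1844.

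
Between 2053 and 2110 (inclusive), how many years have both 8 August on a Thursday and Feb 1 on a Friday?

6

Check each year's weekday for 8 August and Feb 1:
  2053: Fri/Sat  2054: Sat/Sun  2055: Sun/Mon  2056: Tue/Tue  2057: Wed/Thu  2058: Thu/Fri ✓  2059: Fri/Sat  2060: Sun/Sun  2061: Mon/Tue  2062: Tue/Wed  2063: Wed/Thu  2064: Fri/Fri  2065: Sat/Sun  2066: Sun/Mon  …(30 more)…  2097: Thu/Fri ✓  2098: Fri/Sat  2099: Sat/Sun  2100: Sun/Mon  2101: Mon/Tue  2102: Tue/Wed  2103: Wed/Thu  2104: Fri/Fri  2105: Sat/Sun  2106: Sun/Mon  2107: Mon/Tue  2108: Wed/Wed  2109: Thu/Fri ✓  2110: Fri/Sat
Both conditions hold in: 2058, 2069, 2075, 2086, 2097, 2109 — 6.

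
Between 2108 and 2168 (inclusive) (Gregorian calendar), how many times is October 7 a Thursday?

8

Track October 7's weekday year by year (advancing +1, or +2 across a Feb 29):
  2108: Sun  2109: Mon (+1)  2110: Tue (+1)  2111: Wed (+1)  2112: Fri (+2)
  2113: Sat (+1)  2114: Sun (+1)  2115: Mon (+1)  2116: Wed (+2)  2117: Thu (+1) ✓
  2118: Fri (+1)  2119: Sat (+1)  2120: Mon (+2)  2121: Tue (+1)  … (33 more years) …
  2155: Tue (+1)  2156: Thu (+2) ✓  2157: Fri (+1)  2158: Sat (+1)  2159: Sun (+1)
  2160: Tue (+2)  2161: Wed (+1)  2162: Thu (+1) ✓  2163: Fri (+1)  2164: Sun (+2)
  2165: Mon (+1)  2166: Tue (+1)  2167: Wed (+1)  2168: Fri (+2)
Thursday years: 2117, 2123, 2128, 2134, 2145, 2151, 2156, 2162 — 8 in total.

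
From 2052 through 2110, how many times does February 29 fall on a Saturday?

Leap years in 2052–2110: 14 of them.
Feb 29 weekday advances by 5 (mod 7) from one leap year to the next four years later (or differs when a century non-leap intervenes).
Leap-day weekdays: 2052:Thu 2056:Tue 2060:Sun 2064:Fri 2068:Wed 2072:Mon 2076:Sat✓ 2080:Thu 2084:Tue 2088:Sun 2092:Fri 2096:Wed 2104:Fri 2108:Wed
Saturday: 2076 → 1.

1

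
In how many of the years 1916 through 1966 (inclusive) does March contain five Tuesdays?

March has 31 days; it has five Tuesdays when Tuesday falls among the first (month-length − 28) days — i.e. when March 1 is one of Tuesday/Monday/Sunday.
March 1 by year: 1916:Wed 1917:Thu 1918:Fri 1919:Sat 1920:Mon✓ 1921:Tue✓ 1922:Wed 1923:Thu 1924:Sat 1925:Sun✓ 1926:Mon✓ 1927:Tue✓ 1928:Thu 1929:Fri 1930:Sat …(21 more)… 1952:Sat 1953:Sun✓ 1954:Mon✓ 1955:Tue✓ 1956:Thu 1957:Fri 1958:Sat 1959:Sun✓ 1960:Tue✓ 1961:Wed 1962:Thu 1963:Fri 1964:Sun✓ 1965:Mon✓ 1966:Tue✓
Years with five Tuesdays: 1920, 1921, 1925, 1926, 1927, 1931, 1932, 1936, 1937, 1938, 1942, 1943, 1948, 1949, 1953, 1954, 1955, 1959, 1960, 1964, 1965, 1966 → 22.

22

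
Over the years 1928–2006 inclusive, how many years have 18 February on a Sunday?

Track 18 February's weekday year by year (advancing +1, or +2 across a Feb 29):
  1928: Sat  1929: Mon (+2)  1930: Tue (+1)  1931: Wed (+1)  1932: Thu (+1)
  1933: Sat (+2)  1934: Sun (+1) ✓  1935: Mon (+1)  1936: Tue (+1)  1937: Thu (+2)
  1938: Fri (+1)  1939: Sat (+1)  1940: Sun (+1) ✓  1941: Tue (+2)  … (51 more years) …
  1993: Thu (+2)  1994: Fri (+1)  1995: Sat (+1)  1996: Sun (+1) ✓  1997: Tue (+2)
  1998: Wed (+1)  1999: Thu (+1)  2000: Fri (+1)  2001: Sun (+2) ✓  2002: Mon (+1)
  2003: Tue (+1)  2004: Wed (+1)  2005: Fri (+2)  2006: Sat (+1)
Sunday years: 1934, 1940, 1945, 1951, 1962, 1968, 1973, 1979, 1990, 1996, 2001 — 11 in total.

11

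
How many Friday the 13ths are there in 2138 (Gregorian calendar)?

Check the 13th of each month of 2138: Jan 13: Mon, Feb 13: Thu, Mar 13: Thu, Apr 13: Sun, May 13: Tue, Jun 13: Fri, Jul 13: Sun, Aug 13: Wed, Sep 13: Sat, Oct 13: Mon, Nov 13: Thu, Dec 13: Sat.
Friday occurs in June — 1 month.

1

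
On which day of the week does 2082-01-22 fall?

Thursday

January 1, 2082 is a Thursday.
January 22 is day 22 of the year, i.e. 21 days after Jan 1.
21 mod 7 = 0, so advance 0 weekdays from Thursday: Thursday.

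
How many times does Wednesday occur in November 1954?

November 1954 has 30 days and begins on Monday.
The first Wednesday is November 3.
Wednesdays fall on 3, 10, 17, 24 — that's 4.

4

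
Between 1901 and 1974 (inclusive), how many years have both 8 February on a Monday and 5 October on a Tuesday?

Check each year's weekday for 8 February and 5 October:
  1901: Fri/Sat  1902: Sat/Sun  1903: Sun/Mon  1904: Mon/Wed  1905: Wed/Thu  1906: Thu/Fri  1907: Fri/Sat  1908: Sat/Mon  1909: Mon/Tue ✓  1910: Tue/Wed  1911: Wed/Thu  1912: Thu/Sat  1913: Sat/Sun  1914: Sun/Mon  …(46 more)…  1961: Wed/Thu  1962: Thu/Fri  1963: Fri/Sat  1964: Sat/Mon  1965: Mon/Tue ✓  1966: Tue/Wed  1967: Wed/Thu  1968: Thu/Sat  1969: Sat/Sun  1970: Sun/Mon  1971: Mon/Tue ✓  1972: Tue/Thu  1973: Thu/Fri  1974: Fri/Sat
Both conditions hold in: 1909, 1915, 1926, 1937, 1943, 1954, 1965, 1971 — 8.

8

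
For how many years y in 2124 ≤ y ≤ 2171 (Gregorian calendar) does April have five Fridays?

April has 30 days; it has five Fridays when Friday falls among the first (month-length − 28) days — i.e. when April 1 is one of Friday/Thursday.
April 1 by year: 2124:Sat 2125:Sun 2126:Mon 2127:Tue 2128:Thu✓ 2129:Fri✓ 2130:Sat 2131:Sun 2132:Tue 2133:Wed 2134:Thu✓ 2135:Fri✓ 2136:Sun 2137:Mon 2138:Tue …(18 more)… 2157:Fri✓ 2158:Sat 2159:Sun 2160:Tue 2161:Wed 2162:Thu✓ 2163:Fri✓ 2164:Sun 2165:Mon 2166:Tue 2167:Wed 2168:Fri✓ 2169:Sat 2170:Sun 2171:Mon
Years with five Fridays: 2128, 2129, 2134, 2135, 2140, 2145, 2146, 2151, 2156, 2157, 2162, 2163, 2168 → 13.

13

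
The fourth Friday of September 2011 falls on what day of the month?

September 1, 2011 is a Thursday, so the first Friday is the 2nd.
The fourth Friday is 2 + 21 = 23.

23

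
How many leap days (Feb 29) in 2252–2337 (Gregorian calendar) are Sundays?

Leap years in 2252–2337: 21 of them.
Feb 29 weekday advances by 5 (mod 7) from one leap year to the next four years later (or differs when a century non-leap intervenes).
Leap-day weekdays: 2252:Sun✓ 2256:Fri 2260:Wed 2264:Mon 2268:Sat 2272:Thu 2276:Tue 2280:Sun✓ 2284:Fri 2288:Wed 2292:Mon 2296:Sat 2304:Mon 2308:Sat 2312:Thu 2316:Tue 2320:Sun✓ 2324:Fri 2328:Wed 2332:Mon 2336:Sat
Sunday: 2252, 2280, 2320 → 3.

3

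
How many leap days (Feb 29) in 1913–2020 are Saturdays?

4

Leap years in 1913–2020: 27 of them.
Feb 29 weekday advances by 5 (mod 7) from one leap year to the next four years later (or differs when a century non-leap intervenes).
Leap-day weekdays: 1916:Tue 1920:Sun 1924:Fri 1928:Wed 1932:Mon 1936:Sat✓ 1940:Thu 1944:Tue 1948:Sun 1952:Fri 1956:Wed 1960:Mon 1964:Sat✓ 1968:Thu 1972:Tue 1976:Sun 1980:Fri 1984:Wed 1988:Mon 1992:Sat✓ 1996:Thu 2000:Tue 2004:Sun 2008:Fri 2012:Wed 2016:Mon 2020:Sat✓
Saturday: 1936, 1964, 1992, 2020 → 4.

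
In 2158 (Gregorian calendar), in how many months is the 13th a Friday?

Check the 13th of each month of 2158: Jan 13: Fri, Feb 13: Mon, Mar 13: Mon, Apr 13: Thu, May 13: Sat, Jun 13: Tue, Jul 13: Thu, Aug 13: Sun, Sep 13: Wed, Oct 13: Fri, Nov 13: Mon, Dec 13: Wed.
Friday occurs in January, October — 2 months.

2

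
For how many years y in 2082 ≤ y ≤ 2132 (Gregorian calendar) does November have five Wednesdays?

14

November has 30 days; it has five Wednesdays when Wednesday falls among the first (month-length − 28) days — i.e. when November 1 is one of Wednesday/Tuesday.
November 1 by year: 2082:Sun 2083:Mon 2084:Wed✓ 2085:Thu 2086:Fri 2087:Sat 2088:Mon 2089:Tue✓ 2090:Wed✓ 2091:Thu 2092:Sat 2093:Sun 2094:Mon 2095:Tue✓ 2096:Thu …(21 more)… 2118:Tue✓ 2119:Wed✓ 2120:Fri 2121:Sat 2122:Sun 2123:Mon 2124:Wed✓ 2125:Thu 2126:Fri 2127:Sat 2128:Mon 2129:Tue✓ 2130:Wed✓ 2131:Thu 2132:Sat
Years with five Wednesdays: 2084, 2089, 2090, 2095, 2101, 2102, 2107, 2112, 2113, 2118, 2119, 2124, 2129, 2130 → 14.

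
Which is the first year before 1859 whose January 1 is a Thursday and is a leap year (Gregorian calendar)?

Jan 1 advances by 2 weekdays after a leap year and by 1 after a common year.
1859: Jan 1 is Saturday.
1858: Friday
1857: Thursday
1856: Tuesday (leap)
1855: Monday
1854: Sunday
1853: Saturday
1852: Thursday (leap)
1852 begins on a Thursday and is a leap year.

1852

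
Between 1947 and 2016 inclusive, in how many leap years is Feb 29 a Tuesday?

Leap years in 1947–2016: 18 of them.
Feb 29 weekday advances by 5 (mod 7) from one leap year to the next four years later (or differs when a century non-leap intervenes).
Leap-day weekdays: 1948:Sun 1952:Fri 1956:Wed 1960:Mon 1964:Sat 1968:Thu 1972:Tue✓ 1976:Sun 1980:Fri 1984:Wed 1988:Mon 1992:Sat 1996:Thu 2000:Tue✓ 2004:Sun 2008:Fri 2012:Wed 2016:Mon
Tuesday: 1972, 2000 → 2.

2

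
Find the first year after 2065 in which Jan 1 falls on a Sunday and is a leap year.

Jan 1 advances by 2 weekdays after a leap year and by 1 after a common year.
2065: Jan 1 is Thursday.
2066: Friday
2067: Saturday
2068: Sunday (leap)
2068 begins on a Sunday and is a leap year.

2068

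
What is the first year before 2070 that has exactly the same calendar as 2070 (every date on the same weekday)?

2059

Two years share a calendar iff Jan 1 falls on the same weekday and both are leap or both are common. 2070: Jan 1 is Wednesday, common year.
2069: Jan 1 Tuesday, common
2068: Jan 1 Sunday, leap
2067: Jan 1 Saturday, common
2066: Jan 1 Friday, common
2065: Jan 1 Thursday, common
2064: Jan 1 Tuesday, leap
2063: Jan 1 Monday, common
2062: Jan 1 Sunday, common
2061: Jan 1 Saturday, common
2060: Jan 1 Thursday, leap
2059: Jan 1 Wednesday, common
2059 matches on both conditions.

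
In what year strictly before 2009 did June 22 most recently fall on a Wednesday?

From one year to the next, a fixed date's weekday advances by 1, or by 2 when a Feb 29 lies between the two dates.
2009: June 22 is Monday.
2008: Sunday (−1)
2007: Friday (−2)
2006: Thursday (−1)
2005: Wednesday (−1)
June 22 falls on a Wednesday in 2005.

2005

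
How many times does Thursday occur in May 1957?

5

May 1957 has 31 days and begins on Wednesday.
The first Thursday is May 2.
Thursdays fall on 2, 9, 16, 23, 30 — that's 5.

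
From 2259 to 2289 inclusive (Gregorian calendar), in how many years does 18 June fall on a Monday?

Track 18 June's weekday year by year (advancing +1, or +2 across a Feb 29):
  2259: Sat  2260: Mon (+2) ✓  2261: Tue (+1)  2262: Wed (+1)  2263: Thu (+1)
  2264: Sat (+2)  2265: Sun (+1)  2266: Mon (+1) ✓  2267: Tue (+1)  2268: Thu (+2)
  2269: Fri (+1)  2270: Sat (+1)  2271: Sun (+1)  2272: Tue (+2)  … (3 more years) …
  2276: Sun (+2)  2277: Mon (+1) ✓  2278: Tue (+1)  2279: Wed (+1)  2280: Fri (+2)
  2281: Sat (+1)  2282: Sun (+1)  2283: Mon (+1) ✓  2284: Wed (+2)  2285: Thu (+1)
  2286: Fri (+1)  2287: Sat (+1)  2288: Mon (+2) ✓  2289: Tue (+1)
Monday years: 2260, 2266, 2277, 2283, 2288 — 5 in total.

5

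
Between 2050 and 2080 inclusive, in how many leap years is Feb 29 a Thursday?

Leap years in 2050–2080: 8 of them.
Feb 29 weekday advances by 5 (mod 7) from one leap year to the next four years later (or differs when a century non-leap intervenes).
Leap-day weekdays: 2052:Thu✓ 2056:Tue 2060:Sun 2064:Fri 2068:Wed 2072:Mon 2076:Sat 2080:Thu✓
Thursday: 2052, 2080 → 2.

2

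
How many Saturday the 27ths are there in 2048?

Check the 27th of each month of 2048: Jan 27: Mon, Feb 27: Thu, Mar 27: Fri, Apr 27: Mon, May 27: Wed, Jun 27: Sat, Jul 27: Mon, Aug 27: Thu, Sep 27: Sun, Oct 27: Tue, Nov 27: Fri, Dec 27: Sun.
Saturday occurs in June — 1 month.

1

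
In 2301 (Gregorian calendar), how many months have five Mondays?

A month of length L has five Mondays iff its first Monday is on day ≤ L−28 (so day 1–3 in a 31-day month, 1–2 in a 30-day month, day 1 in a leap February).
Checking each month of 2301: Jan starts Tue (31d); Feb starts Fri (28d); Mar starts Fri (31d); Apr starts Mon (30d) ✓; May starts Wed (31d); Jun starts Sat (30d); Jul starts Mon (31d) ✓; Aug starts Thu (31d); Sep starts Sun (30d) ✓; Oct starts Tue (31d); Nov starts Fri (30d); Dec starts Sun (31d) ✓.
Five-Monday months: April, July, September, December → 4.

4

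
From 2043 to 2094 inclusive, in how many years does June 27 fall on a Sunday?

8

Track June 27's weekday year by year (advancing +1, or +2 across a Feb 29):
  2043: Sat  2044: Mon (+2)  2045: Tue (+1)  2046: Wed (+1)  2047: Thu (+1)
  2048: Sat (+2)  2049: Sun (+1) ✓  2050: Mon (+1)  2051: Tue (+1)  2052: Thu (+2)
  2053: Fri (+1)  2054: Sat (+1)  2055: Sun (+1) ✓  2056: Tue (+2)  … (24 more years) …
  2081: Fri (+1)  2082: Sat (+1)  2083: Sun (+1) ✓  2084: Tue (+2)  2085: Wed (+1)
  2086: Thu (+1)  2087: Fri (+1)  2088: Sun (+2) ✓  2089: Mon (+1)  2090: Tue (+1)
  2091: Wed (+1)  2092: Fri (+2)  2093: Sat (+1)  2094: Sun (+1) ✓
Sunday years: 2049, 2055, 2060, 2066, 2077, 2083, 2088, 2094 — 8 in total.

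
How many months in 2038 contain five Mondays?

4

A month of length L has five Mondays iff its first Monday is on day ≤ L−28 (so day 1–3 in a 31-day month, 1–2 in a 30-day month, day 1 in a leap February).
Checking each month of 2038: Jan starts Fri (31d); Feb starts Mon (28d); Mar starts Mon (31d) ✓; Apr starts Thu (30d); May starts Sat (31d) ✓; Jun starts Tue (30d); Jul starts Thu (31d); Aug starts Sun (31d) ✓; Sep starts Wed (30d); Oct starts Fri (31d); Nov starts Mon (30d) ✓; Dec starts Wed (31d).
Five-Monday months: March, May, August, November → 4.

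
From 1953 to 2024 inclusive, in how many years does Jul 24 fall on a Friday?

Track Jul 24's weekday year by year (advancing +1, or +2 across a Feb 29):
  1953: Fri ✓  1954: Sat (+1)  1955: Sun (+1)  1956: Tue (+2)  1957: Wed (+1)
  1958: Thu (+1)  1959: Fri (+1) ✓  1960: Sun (+2)  1961: Mon (+1)  1962: Tue (+1)
  1963: Wed (+1)  1964: Fri (+2) ✓  1965: Sat (+1)  1966: Sun (+1)  … (44 more years) …
  2011: Sun (+1)  2012: Tue (+2)  2013: Wed (+1)  2014: Thu (+1)  2015: Fri (+1) ✓
  2016: Sun (+2)  2017: Mon (+1)  2018: Tue (+1)  2019: Wed (+1)  2020: Fri (+2) ✓
  2021: Sat (+1)  2022: Sun (+1)  2023: Mon (+1)  2024: Wed (+2)
Friday years: 1953, 1959, 1964, 1970, 1981, 1987, 1992, 1998, 2009, 2015, 2020 — 11 in total.

11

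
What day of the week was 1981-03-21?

January 1, 1981 is a Thursday.
March 21 is day 80 of the year, i.e. 79 days after Jan 1.
79 mod 7 = 2, so advance 2 weekdays from Thursday: Saturday.

Saturday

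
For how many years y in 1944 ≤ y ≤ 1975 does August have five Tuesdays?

August has 31 days; it has five Tuesdays when Tuesday falls among the first (month-length − 28) days — i.e. when August 1 is one of Tuesday/Monday/Sunday.
August 1 by year: 1944:Tue✓ 1945:Wed 1946:Thu 1947:Fri 1948:Sun✓ 1949:Mon✓ 1950:Tue✓ 1951:Wed 1952:Fri 1953:Sat 1954:Sun✓ 1955:Mon✓ 1956:Wed 1957:Thu 1958:Fri 1959:Sat 1960:Mon✓ 1961:Tue✓ 1962:Wed 1963:Thu 1964:Sat 1965:Sun✓ 1966:Mon✓ 1967:Tue✓ 1968:Thu 1969:Fri 1970:Sat 1971:Sun✓ 1972:Tue✓ 1973:Wed 1974:Thu 1975:Fri
Years with five Tuesdays: 1944, 1948, 1949, 1950, 1954, 1955, 1960, 1961, 1965, 1966, 1967, 1971, 1972 → 13.

13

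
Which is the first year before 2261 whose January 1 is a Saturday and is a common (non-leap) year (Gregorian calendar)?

2259

Jan 1 advances by 2 weekdays after a leap year and by 1 after a common year.
2261: Jan 1 is Tuesday.
2260: Sunday (leap)
2259: Saturday
2259 begins on a Saturday and is a common year.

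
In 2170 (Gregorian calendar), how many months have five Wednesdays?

4

A month of length L has five Wednesdays iff its first Wednesday is on day ≤ L−28 (so day 1–3 in a 31-day month, 1–2 in a 30-day month, day 1 in a leap February).
Checking each month of 2170: Jan starts Mon (31d) ✓; Feb starts Thu (28d); Mar starts Thu (31d); Apr starts Sun (30d); May starts Tue (31d) ✓; Jun starts Fri (30d); Jul starts Sun (31d); Aug starts Wed (31d) ✓; Sep starts Sat (30d); Oct starts Mon (31d) ✓; Nov starts Thu (30d); Dec starts Sat (31d).
Five-Wednesday months: January, May, August, October → 4.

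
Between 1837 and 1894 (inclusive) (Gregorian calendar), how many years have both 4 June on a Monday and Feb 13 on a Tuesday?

7

Check each year's weekday for 4 June and Feb 13:
  1837: Sun/Mon  1838: Mon/Tue ✓  1839: Tue/Wed  1840: Thu/Thu  1841: Fri/Sat  1842: Sat/Sun  1843: Sun/Mon  1844: Tue/Tue  1845: Wed/Thu  1846: Thu/Fri  1847: Fri/Sat  1848: Sun/Sun  1849: Mon/Tue ✓  1850: Tue/Wed  …(30 more)…  1881: Sat/Sun  1882: Sun/Mon  1883: Mon/Tue ✓  1884: Wed/Wed  1885: Thu/Fri  1886: Fri/Sat  1887: Sat/Sun  1888: Mon/Mon  1889: Tue/Wed  1890: Wed/Thu  1891: Thu/Fri  1892: Sat/Sat  1893: Sun/Mon  1894: Mon/Tue ✓
Both conditions hold in: 1838, 1849, 1855, 1866, 1877, 1883, 1894 — 7.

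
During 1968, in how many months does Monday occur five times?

A month of length L has five Mondays iff its first Monday is on day ≤ L−28 (so day 1–3 in a 31-day month, 1–2 in a 30-day month, day 1 in a leap February).
Checking each month of 1968: Jan starts Mon (31d) ✓; Feb starts Thu (29d); Mar starts Fri (31d); Apr starts Mon (30d) ✓; May starts Wed (31d); Jun starts Sat (30d); Jul starts Mon (31d) ✓; Aug starts Thu (31d); Sep starts Sun (30d) ✓; Oct starts Tue (31d); Nov starts Fri (30d); Dec starts Sun (31d) ✓.
Five-Monday months: January, April, July, September, December → 5.

5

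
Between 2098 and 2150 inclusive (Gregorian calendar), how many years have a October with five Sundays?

22

October has 31 days; it has five Sundays when Sunday falls among the first (month-length − 28) days — i.e. when October 1 is one of Sunday/Saturday/Friday.
October 1 by year: 2098:Wed 2099:Thu 2100:Fri✓ 2101:Sat✓ 2102:Sun✓ 2103:Mon 2104:Wed 2105:Thu 2106:Fri✓ 2107:Sat✓ 2108:Mon 2109:Tue 2110:Wed 2111:Thu 2112:Sat✓ …(23 more)… 2136:Mon 2137:Tue 2138:Wed 2139:Thu 2140:Sat✓ 2141:Sun✓ 2142:Mon 2143:Tue 2144:Thu 2145:Fri✓ 2146:Sat✓ 2147:Sun✓ 2148:Tue 2149:Wed 2150:Thu
Years with five Sundays: 2100, 2101, 2102, 2106, 2107, 2112, 2113, 2117, 2118, 2119, 2123, 2124, 2128, 2129, 2130, 2134, 2135, 2140, 2141, 2145, 2146, 2147 → 22.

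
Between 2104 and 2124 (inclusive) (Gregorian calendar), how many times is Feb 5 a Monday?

2

Track Feb 5's weekday year by year (advancing +1, or +2 across a Feb 29):
  2104: Tue  2105: Thu (+2)  2106: Fri (+1)  2107: Sat (+1)  2108: Sun (+1)
  2109: Tue (+2)  2110: Wed (+1)  2111: Thu (+1)  2112: Fri (+1)  2113: Sun (+2)
  2114: Mon (+1) ✓  2115: Tue (+1)  2116: Wed (+1)  2117: Fri (+2)  2118: Sat (+1)
  2119: Sun (+1)  2120: Mon (+1) ✓  2121: Wed (+2)  2122: Thu (+1)  2123: Fri (+1)
  2124: Sat (+1)
Monday years: 2114, 2120 — 2 in total.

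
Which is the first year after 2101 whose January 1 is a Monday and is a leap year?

Jan 1 advances by 2 weekdays after a leap year and by 1 after a common year.
2101: Jan 1 is Saturday.
2102: Sunday
2103: Monday
2104: Tuesday (leap)
2105: Thursday
2106: Friday
2107: Saturday
2108: Sunday (leap)
2109: Tuesday
2110: Wednesday
2111: Thursday
2112: Friday (leap)
2113: Sunday
2114: Monday
2115: Tuesday
2116: Wednesday (leap)
2117: Friday
2118: Saturday
2119: Sunday
2120: Monday (leap)
2120 begins on a Monday and is a leap year.

2120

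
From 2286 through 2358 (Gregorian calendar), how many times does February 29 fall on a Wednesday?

Leap years in 2286–2358: 17 of them.
Feb 29 weekday advances by 5 (mod 7) from one leap year to the next four years later (or differs when a century non-leap intervenes).
Leap-day weekdays: 2288:Wed✓ 2292:Mon 2296:Sat 2304:Mon 2308:Sat 2312:Thu 2316:Tue 2320:Sun 2324:Fri 2328:Wed✓ 2332:Mon 2336:Sat 2340:Thu 2344:Tue 2348:Sun 2352:Fri 2356:Wed✓
Wednesday: 2288, 2328, 2356 → 3.

3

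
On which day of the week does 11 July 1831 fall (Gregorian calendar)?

January 1, 1831 is a Saturday.
July 11 is day 192 of the year, i.e. 191 days after Jan 1.
191 mod 7 = 2, so advance 2 weekdays from Saturday: Monday.

Monday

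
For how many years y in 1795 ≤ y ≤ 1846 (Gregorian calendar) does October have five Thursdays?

October has 31 days; it has five Thursdays when Thursday falls among the first (month-length − 28) days — i.e. when October 1 is one of Thursday/Wednesday/Tuesday.
October 1 by year: 1795:Thu✓ 1796:Sat 1797:Sun 1798:Mon 1799:Tue✓ 1800:Wed✓ 1801:Thu✓ 1802:Fri 1803:Sat 1804:Mon 1805:Tue✓ 1806:Wed✓ 1807:Thu✓ 1808:Sat 1809:Sun …(22 more)… 1832:Mon 1833:Tue✓ 1834:Wed✓ 1835:Thu✓ 1836:Sat 1837:Sun 1838:Mon 1839:Tue✓ 1840:Thu✓ 1841:Fri 1842:Sat 1843:Sun 1844:Tue✓ 1845:Wed✓ 1846:Thu✓
Years with five Thursdays: 1795, 1799, 1800, 1801, 1805, 1806, 1807, 1811, 1812, 1816, 1817, 1818, 1822, 1823, 1828, 1829, 1833, 1834, 1835, 1839, 1840, 1844, 1845, 1846 → 24.

24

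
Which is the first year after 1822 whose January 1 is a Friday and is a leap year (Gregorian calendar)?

Jan 1 advances by 2 weekdays after a leap year and by 1 after a common year.
1822: Jan 1 is Tuesday.
1823: Wednesday
1824: Thursday (leap)
1825: Saturday
1826: Sunday
1827: Monday
1828: Tuesday (leap)
1829: Thursday
1830: Friday
1831: Saturday
1832: Sunday (leap)
1833: Tuesday
1834: Wednesday
1835: Thursday
1836: Friday (leap)
1836 begins on a Friday and is a leap year.

1836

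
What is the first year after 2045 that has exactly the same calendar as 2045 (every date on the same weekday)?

2051

Two years share a calendar iff Jan 1 falls on the same weekday and both are leap or both are common. 2045: Jan 1 is Sunday, common year.
2046: Jan 1 Monday, common
2047: Jan 1 Tuesday, common
2048: Jan 1 Wednesday, leap
2049: Jan 1 Friday, common
2050: Jan 1 Saturday, common
2051: Jan 1 Sunday, common
2051 matches on both conditions.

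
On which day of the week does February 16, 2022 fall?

January 1, 2022 is a Saturday.
February 16 is day 47 of the year, i.e. 46 days after Jan 1.
46 mod 7 = 4, so advance 4 weekdays from Saturday: Wednesday.

Wednesday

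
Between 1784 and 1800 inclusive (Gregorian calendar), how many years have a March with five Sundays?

March has 31 days; it has five Sundays when Sunday falls among the first (month-length − 28) days — i.e. when March 1 is one of Sunday/Saturday/Friday.
March 1 by year: 1784:Mon 1785:Tue 1786:Wed 1787:Thu 1788:Sat✓ 1789:Sun✓ 1790:Mon 1791:Tue 1792:Thu 1793:Fri✓ 1794:Sat✓ 1795:Sun✓ 1796:Tue 1797:Wed 1798:Thu 1799:Fri✓ 1800:Sat✓
Years with five Sundays: 1788, 1789, 1793, 1794, 1795, 1799, 1800 → 7.

7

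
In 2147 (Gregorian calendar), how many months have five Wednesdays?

A month of length L has five Wednesdays iff its first Wednesday is on day ≤ L−28 (so day 1–3 in a 31-day month, 1–2 in a 30-day month, day 1 in a leap February).
Checking each month of 2147: Jan starts Sun (31d); Feb starts Wed (28d); Mar starts Wed (31d) ✓; Apr starts Sat (30d); May starts Mon (31d) ✓; Jun starts Thu (30d); Jul starts Sat (31d); Aug starts Tue (31d) ✓; Sep starts Fri (30d); Oct starts Sun (31d); Nov starts Wed (30d) ✓; Dec starts Fri (31d).
Five-Wednesday months: March, May, August, November → 4.

4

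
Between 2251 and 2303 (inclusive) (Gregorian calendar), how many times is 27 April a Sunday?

8

Track 27 April's weekday year by year (advancing +1, or +2 across a Feb 29):
  2251: Sun ✓  2252: Tue (+2)  2253: Wed (+1)  2254: Thu (+1)  2255: Fri (+1)
  2256: Sun (+2) ✓  2257: Mon (+1)  2258: Tue (+1)  2259: Wed (+1)  2260: Fri (+2)
  2261: Sat (+1)  2262: Sun (+1) ✓  2263: Mon (+1)  2264: Wed (+2)  … (25 more years) …
  2290: Sun (+1) ✓  2291: Mon (+1)  2292: Wed (+2)  2293: Thu (+1)  2294: Fri (+1)
  2295: Sat (+1)  2296: Mon (+2)  2297: Tue (+1)  2298: Wed (+1)  2299: Thu (+1)
  2300: Fri (+1)  2301: Sat (+1)  2302: Sun (+1) ✓  2303: Mon (+1)
Sunday years: 2251, 2256, 2262, 2273, 2279, 2284, 2290, 2302 — 8 in total.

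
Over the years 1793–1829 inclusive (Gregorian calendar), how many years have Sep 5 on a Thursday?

6

Track Sep 5's weekday year by year (advancing +1, or +2 across a Feb 29):
  1793: Thu ✓  1794: Fri (+1)  1795: Sat (+1)  1796: Mon (+2)  1797: Tue (+1)
  1798: Wed (+1)  1799: Thu (+1) ✓  1800: Fri (+1)  1801: Sat (+1)  1802: Sun (+1)
  1803: Mon (+1)  1804: Wed (+2)  1805: Thu (+1) ✓  1806: Fri (+1)  … (9 more years) …
  1816: Thu (+2) ✓  1817: Fri (+1)  1818: Sat (+1)  1819: Sun (+1)  1820: Tue (+2)
  1821: Wed (+1)  1822: Thu (+1) ✓  1823: Fri (+1)  1824: Sun (+2)  1825: Mon (+1)
  1826: Tue (+1)  1827: Wed (+1)  1828: Fri (+2)  1829: Sat (+1)
Thursday years: 1793, 1799, 1805, 1811, 1816, 1822 — 6 in total.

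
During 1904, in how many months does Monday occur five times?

4

A month of length L has five Mondays iff its first Monday is on day ≤ L−28 (so day 1–3 in a 31-day month, 1–2 in a 30-day month, day 1 in a leap February).
Checking each month of 1904: Jan starts Fri (31d); Feb starts Mon (29d) ✓; Mar starts Tue (31d); Apr starts Fri (30d); May starts Sun (31d) ✓; Jun starts Wed (30d); Jul starts Fri (31d); Aug starts Mon (31d) ✓; Sep starts Thu (30d); Oct starts Sat (31d) ✓; Nov starts Tue (30d); Dec starts Thu (31d).
Five-Monday months: February, May, August, October → 4.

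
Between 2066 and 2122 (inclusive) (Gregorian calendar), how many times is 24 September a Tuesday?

Track 24 September's weekday year by year (advancing +1, or +2 across a Feb 29):
  2066: Fri  2067: Sat (+1)  2068: Mon (+2)  2069: Tue (+1) ✓  2070: Wed (+1)
  2071: Thu (+1)  2072: Sat (+2)  2073: Sun (+1)  2074: Mon (+1)  2075: Tue (+1) ✓
  2076: Thu (+2)  2077: Fri (+1)  2078: Sat (+1)  2079: Sun (+1)  … (29 more years) …
  2109: Tue (+1) ✓  2110: Wed (+1)  2111: Thu (+1)  2112: Sat (+2)  2113: Sun (+1)
  2114: Mon (+1)  2115: Tue (+1) ✓  2116: Thu (+2)  2117: Fri (+1)  2118: Sat (+1)
  2119: Sun (+1)  2120: Tue (+2) ✓  2121: Wed (+1)  2122: Thu (+1)
Tuesday years: 2069, 2075, 2080, 2086, 2097, 2109, 2115, 2120 — 8 in total.

8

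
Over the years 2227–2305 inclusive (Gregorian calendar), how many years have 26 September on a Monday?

Track 26 September's weekday year by year (advancing +1, or +2 across a Feb 29):
  2227: Wed  2228: Fri (+2)  2229: Sat (+1)  2230: Sun (+1)  2231: Mon (+1) ✓
  2232: Wed (+2)  2233: Thu (+1)  2234: Fri (+1)  2235: Sat (+1)  2236: Mon (+2) ✓
  2237: Tue (+1)  2238: Wed (+1)  2239: Thu (+1)  2240: Sat (+2)  … (51 more years) …
  2292: Mon (+2) ✓  2293: Tue (+1)  2294: Wed (+1)  2295: Thu (+1)  2296: Sat (+2)
  2297: Sun (+1)  2298: Mon (+1) ✓  2299: Tue (+1)  2300: Wed (+1)  2301: Thu (+1)
  2302: Fri (+1)  2303: Sat (+1)  2304: Mon (+2) ✓  2305: Tue (+1)
Monday years: 2231, 2236, 2242, 2253, 2259, 2264, 2270, 2281, 2287, 2292, 2298, 2304 — 12 in total.

12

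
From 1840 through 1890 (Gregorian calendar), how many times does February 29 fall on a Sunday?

2

Leap years in 1840–1890: 13 of them.
Feb 29 weekday advances by 5 (mod 7) from one leap year to the next four years later (or differs when a century non-leap intervenes).
Leap-day weekdays: 1840:Sat 1844:Thu 1848:Tue 1852:Sun✓ 1856:Fri 1860:Wed 1864:Mon 1868:Sat 1872:Thu 1876:Tue 1880:Sun✓ 1884:Fri 1888:Wed
Sunday: 1852, 1880 → 2.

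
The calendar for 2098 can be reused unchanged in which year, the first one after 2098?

Two years share a calendar iff Jan 1 falls on the same weekday and both are leap or both are common. 2098: Jan 1 is Wednesday, common year.
2099: Jan 1 Thursday, common
2100: Jan 1 Friday, common
2101: Jan 1 Saturday, common
2102: Jan 1 Sunday, common
2103: Jan 1 Monday, common
2104: Jan 1 Tuesday, leap
2105: Jan 1 Thursday, common
2106: Jan 1 Friday, common
2107: Jan 1 Saturday, common
2108: Jan 1 Sunday, leap
2109: Jan 1 Tuesday, common
2110: Jan 1 Wednesday, common
2110 matches on both conditions.

2110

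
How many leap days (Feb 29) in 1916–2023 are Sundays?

4

Leap years in 1916–2023: 27 of them.
Feb 29 weekday advances by 5 (mod 7) from one leap year to the next four years later (or differs when a century non-leap intervenes).
Leap-day weekdays: 1916:Tue 1920:Sun✓ 1924:Fri 1928:Wed 1932:Mon 1936:Sat 1940:Thu 1944:Tue 1948:Sun✓ 1952:Fri 1956:Wed 1960:Mon 1964:Sat 1968:Thu 1972:Tue 1976:Sun✓ 1980:Fri 1984:Wed 1988:Mon 1992:Sat 1996:Thu 2000:Tue 2004:Sun✓ 2008:Fri 2012:Wed 2016:Mon 2020:Sat
Sunday: 1920, 1948, 1976, 2004 → 4.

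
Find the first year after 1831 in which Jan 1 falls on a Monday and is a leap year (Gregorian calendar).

1844

Jan 1 advances by 2 weekdays after a leap year and by 1 after a common year.
1831: Jan 1 is Saturday.
1832: Sunday (leap)
1833: Tuesday
1834: Wednesday
1835: Thursday
1836: Friday (leap)
1837: Sunday
1838: Monday
1839: Tuesday
1840: Wednesday (leap)
1841: Friday
1842: Saturday
1843: Sunday
1844: Monday (leap)
1844 begins on a Monday and is a leap year.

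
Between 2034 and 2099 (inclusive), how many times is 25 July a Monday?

Track 25 July's weekday year by year (advancing +1, or +2 across a Feb 29):
  2034: Tue  2035: Wed (+1)  2036: Fri (+2)  2037: Sat (+1)  2038: Sun (+1)
  2039: Mon (+1) ✓  2040: Wed (+2)  2041: Thu (+1)  2042: Fri (+1)  2043: Sat (+1)
  2044: Mon (+2) ✓  2045: Tue (+1)  2046: Wed (+1)  2047: Thu (+1)  … (38 more years) …
  2086: Thu (+1)  2087: Fri (+1)  2088: Sun (+2)  2089: Mon (+1) ✓  2090: Tue (+1)
  2091: Wed (+1)  2092: Fri (+2)  2093: Sat (+1)  2094: Sun (+1)  2095: Mon (+1) ✓
  2096: Wed (+2)  2097: Thu (+1)  2098: Fri (+1)  2099: Sat (+1)
Monday years: 2039, 2044, 2050, 2061, 2067, 2072, 2078, 2089, 2095 — 9 in total.

9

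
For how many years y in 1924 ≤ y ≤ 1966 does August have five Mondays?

August has 31 days; it has five Mondays when Monday falls among the first (month-length − 28) days — i.e. when August 1 is one of Monday/Sunday/Saturday.
August 1 by year: 1924:Fri 1925:Sat✓ 1926:Sun✓ 1927:Mon✓ 1928:Wed 1929:Thu 1930:Fri 1931:Sat✓ 1932:Mon✓ 1933:Tue 1934:Wed 1935:Thu 1936:Sat✓ 1937:Sun✓ 1938:Mon✓ …(13 more)… 1952:Fri 1953:Sat✓ 1954:Sun✓ 1955:Mon✓ 1956:Wed 1957:Thu 1958:Fri 1959:Sat✓ 1960:Mon✓ 1961:Tue 1962:Wed 1963:Thu 1964:Sat✓ 1965:Sun✓ 1966:Mon✓
Years with five Mondays: 1925, 1926, 1927, 1931, 1932, 1936, 1937, 1938, 1942, 1943, 1948, 1949, 1953, 1954, 1955, 1959, 1960, 1964, 1965, 1966 → 20.

20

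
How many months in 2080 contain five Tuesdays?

A month of length L has five Tuesdays iff its first Tuesday is on day ≤ L−28 (so day 1–3 in a 31-day month, 1–2 in a 30-day month, day 1 in a leap February).
Checking each month of 2080: Jan starts Mon (31d) ✓; Feb starts Thu (29d); Mar starts Fri (31d); Apr starts Mon (30d) ✓; May starts Wed (31d); Jun starts Sat (30d); Jul starts Mon (31d) ✓; Aug starts Thu (31d); Sep starts Sun (30d); Oct starts Tue (31d) ✓; Nov starts Fri (30d); Dec starts Sun (31d) ✓.
Five-Tuesday months: January, April, July, October, December → 5.

5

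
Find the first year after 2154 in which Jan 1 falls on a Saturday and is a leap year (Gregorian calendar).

2180

Jan 1 advances by 2 weekdays after a leap year and by 1 after a common year.
2154: Jan 1 is Tuesday.
2155: Wednesday
2156: Thursday (leap)
2157: Saturday
2158: Sunday
2159: Monday
2160: Tuesday (leap)
2161: Thursday
2162: Friday
2163: Saturday
2164: Sunday (leap)
2165: Tuesday
2166: Wednesday
2167: Thursday
2168: Friday (leap)
2169: Sunday
2170: Monday
2171: Tuesday
2172: Wednesday (leap)
2173: Friday
2174: Saturday
2175: Sunday
2176: Monday (leap)
2177: Wednesday
2178: Thursday
2179: Friday
2180: Saturday (leap)
2180 begins on a Saturday and is a leap year.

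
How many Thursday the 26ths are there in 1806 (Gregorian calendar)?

1

Check the 26th of each month of 1806: Jan 26: Sun, Feb 26: Wed, Mar 26: Wed, Apr 26: Sat, May 26: Mon, Jun 26: Thu, Jul 26: Sat, Aug 26: Tue, Sep 26: Fri, Oct 26: Sun, Nov 26: Wed, Dec 26: Fri.
Thursday occurs in June — 1 month.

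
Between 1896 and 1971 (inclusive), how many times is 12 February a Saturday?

10

Track 12 February's weekday year by year (advancing +1, or +2 across a Feb 29):
  1896: Wed  1897: Fri (+2)  1898: Sat (+1) ✓  1899: Sun (+1)  1900: Mon (+1)
  1901: Tue (+1)  1902: Wed (+1)  1903: Thu (+1)  1904: Fri (+1)  1905: Sun (+2)
  1906: Mon (+1)  1907: Tue (+1)  1908: Wed (+1)  1909: Fri (+2)  … (48 more years) …
  1958: Wed (+1)  1959: Thu (+1)  1960: Fri (+1)  1961: Sun (+2)  1962: Mon (+1)
  1963: Tue (+1)  1964: Wed (+1)  1965: Fri (+2)  1966: Sat (+1) ✓  1967: Sun (+1)
  1968: Mon (+1)  1969: Wed (+2)  1970: Thu (+1)  1971: Fri (+1)
Saturday years: 1898, 1910, 1916, 1921, 1927, 1938, 1944, 1949, 1955, 1966 — 10 in total.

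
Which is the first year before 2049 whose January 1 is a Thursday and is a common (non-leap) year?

Jan 1 advances by 2 weekdays after a leap year and by 1 after a common year.
2049: Jan 1 is Friday.
2048: Wednesday (leap)
2047: Tuesday
2046: Monday
2045: Sunday
2044: Friday (leap)
2043: Thursday
2043 begins on a Thursday and is a common year.

2043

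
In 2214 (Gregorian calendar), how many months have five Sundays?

4

A month of length L has five Sundays iff its first Sunday is on day ≤ L−28 (so day 1–3 in a 31-day month, 1–2 in a 30-day month, day 1 in a leap February).
Checking each month of 2214: Jan starts Sat (31d) ✓; Feb starts Tue (28d); Mar starts Tue (31d); Apr starts Fri (30d); May starts Sun (31d) ✓; Jun starts Wed (30d); Jul starts Fri (31d) ✓; Aug starts Mon (31d); Sep starts Thu (30d); Oct starts Sat (31d) ✓; Nov starts Tue (30d); Dec starts Thu (31d).
Five-Sunday months: January, May, July, October → 4.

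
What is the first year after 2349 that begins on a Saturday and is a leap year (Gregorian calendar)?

2372

Jan 1 advances by 2 weekdays after a leap year and by 1 after a common year.
2349: Jan 1 is Saturday.
2350: Sunday
2351: Monday
2352: Tuesday (leap)
2353: Thursday
2354: Friday
2355: Saturday
2356: Sunday (leap)
2357: Tuesday
2358: Wednesday
2359: Thursday
2360: Friday (leap)
2361: Sunday
2362: Monday
2363: Tuesday
2364: Wednesday (leap)
2365: Friday
2366: Saturday
2367: Sunday
2368: Monday (leap)
2369: Wednesday
2370: Thursday
2371: Friday
2372: Saturday (leap)
2372 begins on a Saturday and is a leap year.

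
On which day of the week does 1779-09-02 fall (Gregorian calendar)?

Thursday

January 1, 1779 is a Friday.
September 2 is day 245 of the year, i.e. 244 days after Jan 1.
244 mod 7 = 6, so advance 6 weekdays from Friday: Thursday.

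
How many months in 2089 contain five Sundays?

4

A month of length L has five Sundays iff its first Sunday is on day ≤ L−28 (so day 1–3 in a 31-day month, 1–2 in a 30-day month, day 1 in a leap February).
Checking each month of 2089: Jan starts Sat (31d) ✓; Feb starts Tue (28d); Mar starts Tue (31d); Apr starts Fri (30d); May starts Sun (31d) ✓; Jun starts Wed (30d); Jul starts Fri (31d) ✓; Aug starts Mon (31d); Sep starts Thu (30d); Oct starts Sat (31d) ✓; Nov starts Tue (30d); Dec starts Thu (31d).
Five-Sunday months: January, May, July, October → 4.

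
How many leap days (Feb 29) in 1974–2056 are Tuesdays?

3

Leap years in 1974–2056: 21 of them.
Feb 29 weekday advances by 5 (mod 7) from one leap year to the next four years later (or differs when a century non-leap intervenes).
Leap-day weekdays: 1976:Sun 1980:Fri 1984:Wed 1988:Mon 1992:Sat 1996:Thu 2000:Tue✓ 2004:Sun 2008:Fri 2012:Wed 2016:Mon 2020:Sat 2024:Thu 2028:Tue✓ 2032:Sun 2036:Fri 2040:Wed 2044:Mon 2048:Sat 2052:Thu 2056:Tue✓
Tuesday: 2000, 2028, 2056 → 3.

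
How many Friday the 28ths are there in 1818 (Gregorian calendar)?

1

Check the 28th of each month of 1818: Jan 28: Wed, Feb 28: Sat, Mar 28: Sat, Apr 28: Tue, May 28: Thu, Jun 28: Sun, Jul 28: Tue, Aug 28: Fri, Sep 28: Mon, Oct 28: Wed, Nov 28: Sat, Dec 28: Mon.
Friday occurs in August — 1 month.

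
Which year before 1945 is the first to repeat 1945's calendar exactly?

1934

Two years share a calendar iff Jan 1 falls on the same weekday and both are leap or both are common. 1945: Jan 1 is Monday, common year.
1944: Jan 1 Saturday, leap
1943: Jan 1 Friday, common
1942: Jan 1 Thursday, common
1941: Jan 1 Wednesday, common
1940: Jan 1 Monday, leap
1939: Jan 1 Sunday, common
1938: Jan 1 Saturday, common
1937: Jan 1 Friday, common
1936: Jan 1 Wednesday, leap
1935: Jan 1 Tuesday, common
1934: Jan 1 Monday, common
1934 matches on both conditions.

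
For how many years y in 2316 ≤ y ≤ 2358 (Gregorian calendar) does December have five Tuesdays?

December has 31 days; it has five Tuesdays when Tuesday falls among the first (month-length − 28) days — i.e. when December 1 is one of Tuesday/Monday/Sunday.
December 1 by year: 2316:Fri 2317:Sat 2318:Sun✓ 2319:Mon✓ 2320:Wed 2321:Thu 2322:Fri 2323:Sat 2324:Mon✓ 2325:Tue✓ 2326:Wed 2327:Thu 2328:Sat 2329:Sun✓ 2330:Mon✓ …(13 more)… 2344:Fri 2345:Sat 2346:Sun✓ 2347:Mon✓ 2348:Wed 2349:Thu 2350:Fri 2351:Sat 2352:Mon✓ 2353:Tue✓ 2354:Wed 2355:Thu 2356:Sat 2357:Sun✓ 2358:Mon✓
Years with five Tuesdays: 2318, 2319, 2324, 2325, 2329, 2330, 2331, 2335, 2336, 2340, 2341, 2342, 2346, 2347, 2352, 2353, 2357, 2358 → 18.

18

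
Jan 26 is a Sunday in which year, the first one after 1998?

2003

From one year to the next, a fixed date's weekday advances by 1, or by 2 when a Feb 29 lies between the two dates.
1998: January 26 is Monday.
1999: Tuesday (+1)
2000: Wednesday (+1)
2001: Friday (+2)
2002: Saturday (+1)
2003: Sunday (+1)
Jan 26 falls on a Sunday in 2003.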